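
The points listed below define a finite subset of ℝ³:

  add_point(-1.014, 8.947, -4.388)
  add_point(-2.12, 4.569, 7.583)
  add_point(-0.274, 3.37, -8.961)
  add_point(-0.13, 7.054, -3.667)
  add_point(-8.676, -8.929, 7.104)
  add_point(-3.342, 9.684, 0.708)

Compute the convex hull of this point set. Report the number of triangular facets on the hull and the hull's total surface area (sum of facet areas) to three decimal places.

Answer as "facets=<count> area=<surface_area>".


facets=8 area=384.715

6 of the 6 inputs are extreme points: [0, 1, 2, 3, 4, 5].

Per-facet area ½‖(b−a)×(c−a)‖:
  f1: (p1, p5, p4) → 58.2115
  f2: (p2, p5, p4) → 120.2271
  f3: (p2, p1, p4) → 125.1426
  f4: (p2, p1, p3) → 28.1851
  f5: (p0, p2, p3) → 6.9664
  f6: (p0, p2, p5) → 14.4003
  f7: (p0, p1, p3) → 11.6779
  f8: (p0, p1, p5) → 19.9041
Σ area = 384.715

Euler characteristic 6−12+8 = 2 ✓


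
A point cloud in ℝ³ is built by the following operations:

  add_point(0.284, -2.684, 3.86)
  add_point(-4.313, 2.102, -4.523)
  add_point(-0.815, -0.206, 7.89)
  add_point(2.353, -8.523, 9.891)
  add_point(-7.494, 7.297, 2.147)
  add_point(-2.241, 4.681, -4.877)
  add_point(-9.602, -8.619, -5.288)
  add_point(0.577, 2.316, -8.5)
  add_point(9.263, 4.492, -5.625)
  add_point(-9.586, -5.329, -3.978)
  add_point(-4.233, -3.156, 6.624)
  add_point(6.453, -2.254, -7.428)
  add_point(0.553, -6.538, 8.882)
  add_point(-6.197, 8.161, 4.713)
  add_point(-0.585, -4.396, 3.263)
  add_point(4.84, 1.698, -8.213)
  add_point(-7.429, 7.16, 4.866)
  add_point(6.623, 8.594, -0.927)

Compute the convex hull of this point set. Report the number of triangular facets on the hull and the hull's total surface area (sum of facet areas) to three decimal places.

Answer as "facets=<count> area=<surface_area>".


facets=26 area=956.647

Extreme-point indices: [1, 2, 3, 4, 5, 6, 7, 8, 9, 10, 11, 13, 15, 16, 17] — 15 of 18 on the boundary.

Facet areas (half cross-product norm):
  f1: (p17, p3, p8) → 69.9587
  f2: (p10, p3, p6) → 60.4079
  f3: (p11, p3, p6) → 147.8557
  f4: (p11, p3, p8) → 70.1116
  f5: (p7, p17, p8) → 31.8456
  f6: (p7, p11, p6) → 57.3724
  f7: (p2, p17, p3) → 56.9900
  f8: (p15, p11, p8) → 12.6311
  f9: (p15, p7, p8) → 8.8817
  f10: (p15, p7, p11) → 8.0619
  f11: (p9, p7, p6) → 21.8439
  f12: (p5, p7, p17) → 27.0042
  f13: (p5, p4, p17) → 47.6926
  f14: (p13, p2, p17) → 69.2152
  f15: (p13, p4, p17) → 20.9959
  f16: (p1, p4, p9) → 40.2106
  f17: (p1, p5, p4) → 14.8617
  f18: (p1, p9, p7) → 24.7047
  f19: (p1, p5, p7) → 8.5744
  f20: (p16, p13, p2) → 8.2523
  f21: (p16, p10, p3) → 28.1498
  f22: (p16, p2, p3) → 16.7701
  f23: (p16, p13, p4) → 2.1585
  f24: (p16, p4, p9) → 17.7910
  f25: (p16, p10, p6) → 76.9407
  f26: (p16, p9, p6) → 7.3651
Σ area = 956.647

Euler characteristic 15−39+26 = 2 ✓


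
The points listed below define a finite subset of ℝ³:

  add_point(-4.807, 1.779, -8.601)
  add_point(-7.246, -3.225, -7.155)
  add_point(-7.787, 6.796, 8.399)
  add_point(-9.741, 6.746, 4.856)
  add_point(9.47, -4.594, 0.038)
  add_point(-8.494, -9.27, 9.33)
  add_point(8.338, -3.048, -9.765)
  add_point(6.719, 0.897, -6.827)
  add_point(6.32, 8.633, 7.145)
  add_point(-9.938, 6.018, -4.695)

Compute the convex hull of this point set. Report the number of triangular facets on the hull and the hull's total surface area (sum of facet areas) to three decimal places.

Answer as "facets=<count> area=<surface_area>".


Hull vertices (10/10): indices [0, 1, 2, 3, 4, 5, 6, 7, 8, 9].

Area of each hull facet:
  f1: (p8, p5, p4) → 156.3143
  f2: (p2, p8, p5) → 113.2143
  f3: (p1, p5, p9) → 87.2487
  f4: (p3, p5, p9) → 78.3337
  f5: (p3, p2, p5) → 32.5860
  f6: (p3, p8, p9) → 77.1179
  f7: (p3, p2, p8) → 26.4601
  f8: (p7, p8, p9) → 134.9835
  f9: (p6, p5, p4) → 96.0609
  f10: (p6, p1, p5) → 135.4014
  f11: (p6, p8, p4) → 73.1439
  f12: (p6, p7, p8) → 20.1813
  f13: (p0, p7, p9) → 35.4082
  f14: (p0, p6, p7) → 29.0739
  f15: (p0, p1, p9) → 22.1399
  f16: (p0, p6, p1) → 40.1232
Σ area = 1157.791

Check V−E+F: 10 − 24 + 16 = 2.

facets=16 area=1157.791


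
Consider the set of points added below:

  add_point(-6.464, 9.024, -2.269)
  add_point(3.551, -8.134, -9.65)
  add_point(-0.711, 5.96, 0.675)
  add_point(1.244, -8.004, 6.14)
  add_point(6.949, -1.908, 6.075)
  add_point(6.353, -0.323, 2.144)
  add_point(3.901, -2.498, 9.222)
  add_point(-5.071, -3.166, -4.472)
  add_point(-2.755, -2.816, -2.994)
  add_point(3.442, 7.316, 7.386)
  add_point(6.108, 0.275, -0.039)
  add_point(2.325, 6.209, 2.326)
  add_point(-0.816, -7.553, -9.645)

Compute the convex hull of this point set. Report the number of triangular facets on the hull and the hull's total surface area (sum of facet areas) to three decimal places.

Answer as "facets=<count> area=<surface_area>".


Hull vertices (11/13): indices [0, 1, 3, 4, 5, 6, 7, 9, 10, 11, 12].

Area of each hull facet:
  f1: (p10, p1, p0) → 100.2957
  f2: (p10, p1, p4) → 36.9389
  f3: (p3, p1, p4) → 66.2830
  f4: (p3, p6, p4) → 15.1105
  f5: (p3, p6, p0) → 66.0454
  f6: (p3, p7, p0) → 79.6277
  f7: (p9, p6, p0) → 66.8628
  f8: (p9, p6, p4) → 21.4986
  f9: (p12, p3, p1) → 34.7776
  f10: (p12, p3, p7) → 52.9878
  f11: (p12, p1, p0) → 38.1760
  f12: (p12, p7, p0) → 35.1759
  f13: (p11, p10, p0) → 32.9027
  f14: (p11, p9, p0) → 22.8420
  f15: (p11, p9, p10) → 18.3215
  f16: (p5, p10, p4) → 0.5800
  f17: (p5, p9, p4) → 20.5059
  f18: (p5, p9, p10) → 10.6164
Σ area = 719.549

Check V−E+F: 11 − 27 + 18 = 2.

facets=18 area=719.549


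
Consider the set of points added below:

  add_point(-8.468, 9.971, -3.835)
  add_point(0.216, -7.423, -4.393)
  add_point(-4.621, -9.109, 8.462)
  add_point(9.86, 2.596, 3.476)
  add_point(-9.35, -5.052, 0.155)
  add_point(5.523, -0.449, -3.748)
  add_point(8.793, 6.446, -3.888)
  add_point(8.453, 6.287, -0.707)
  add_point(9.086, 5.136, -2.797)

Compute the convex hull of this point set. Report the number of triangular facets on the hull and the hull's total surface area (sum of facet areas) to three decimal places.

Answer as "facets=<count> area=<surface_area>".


9 of the 9 inputs are extreme points: [0, 1, 2, 3, 4, 5, 6, 7, 8].

Triangle areas on the boundary:
  f1: (p1, p0, p4) → 84.3730
  f2: (p6, p1, p0) → 134.8923
  f3: (p2, p0, p4) → 67.1761
  f4: (p2, p0, p3) → 190.0932
  f5: (p2, p1, p4) → 55.7050
  f6: (p2, p1, p3) → 108.9427
  f7: (p7, p0, p3) → 43.8784
  f8: (p7, p6, p3) → 6.3176
  f9: (p7, p6, p0) → 28.0816
  f10: (p5, p1, p3) → 30.8451
  f11: (p5, p6, p1) → 7.5436
  f12: (p8, p6, p3) → 2.7715
  f13: (p8, p5, p3) → 22.6304
  f14: (p8, p5, p6) → 5.1629
Σ area = 788.413

Euler: V−E+F = 9−21+14 = 2.

facets=14 area=788.413


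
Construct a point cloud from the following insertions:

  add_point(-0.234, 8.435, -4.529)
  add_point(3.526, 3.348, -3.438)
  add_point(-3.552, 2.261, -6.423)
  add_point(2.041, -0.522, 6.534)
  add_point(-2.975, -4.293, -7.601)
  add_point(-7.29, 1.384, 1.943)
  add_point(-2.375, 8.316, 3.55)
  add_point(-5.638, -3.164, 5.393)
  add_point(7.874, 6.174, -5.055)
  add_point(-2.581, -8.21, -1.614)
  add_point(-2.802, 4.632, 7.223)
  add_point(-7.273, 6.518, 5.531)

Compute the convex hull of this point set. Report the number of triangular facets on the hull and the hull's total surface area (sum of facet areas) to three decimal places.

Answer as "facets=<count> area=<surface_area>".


Hull vertices (11/12): indices [0, 2, 3, 4, 5, 6, 7, 8, 9, 10, 11].

Triangle areas on the boundary:
  f1: (p4, p9, p5) → 39.3219
  f2: (p4, p9, p8) → 53.7106
  f3: (p6, p10, p8) → 32.4621
  f4: (p7, p9, p5) → 27.1503
  f5: (p3, p9, p8) → 88.1042
  f6: (p3, p10, p8) → 51.8662
  f7: (p3, p7, p9) → 37.5431
  f8: (p3, p7, p10) → 26.8160
  f9: (p11, p6, p10) → 12.1747
  f10: (p11, p7, p5) → 17.7888
  f11: (p11, p7, p10) → 21.8221
  f12: (p0, p6, p8) → 33.5940
  f13: (p0, p11, p6) → 19.1250
  f14: (p2, p4, p8) → 39.2848
  f15: (p2, p0, p8) → 30.0283
  f16: (p2, p4, p5) → 30.6031
  f17: (p2, p11, p5) → 25.8671
  f18: (p2, p0, p11) → 44.3850
Σ area = 631.648

Check V−E+F: 11 − 27 + 18 = 2.

facets=18 area=631.648


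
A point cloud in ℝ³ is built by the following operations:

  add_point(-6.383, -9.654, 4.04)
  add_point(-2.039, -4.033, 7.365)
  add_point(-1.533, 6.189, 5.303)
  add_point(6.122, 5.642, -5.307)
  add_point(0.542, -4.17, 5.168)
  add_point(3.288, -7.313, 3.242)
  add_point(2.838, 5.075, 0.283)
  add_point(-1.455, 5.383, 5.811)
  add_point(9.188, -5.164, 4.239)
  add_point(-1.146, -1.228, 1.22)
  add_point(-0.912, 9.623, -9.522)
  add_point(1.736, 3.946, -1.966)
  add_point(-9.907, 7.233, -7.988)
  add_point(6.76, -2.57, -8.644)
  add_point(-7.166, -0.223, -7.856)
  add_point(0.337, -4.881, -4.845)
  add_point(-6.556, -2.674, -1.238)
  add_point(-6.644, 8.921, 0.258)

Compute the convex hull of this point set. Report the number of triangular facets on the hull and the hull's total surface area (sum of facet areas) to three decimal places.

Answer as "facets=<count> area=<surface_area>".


Hull vertices (13/18): indices [0, 1, 2, 3, 5, 7, 8, 10, 12, 13, 14, 15, 17].

Per-facet area ½‖(b−a)×(c−a)‖:
  f1: (p1, p0, p8) → 43.0383
  f2: (p14, p0, p12) → 47.7095
  f3: (p5, p0, p8) → 8.2298
  f4: (p5, p13, p8) → 41.0880
  f5: (p5, p13, p0) → 60.3872
  f6: (p7, p1, p8) → 55.9740
  f7: (p7, p2, p8) → 5.8011
  f8: (p17, p7, p2) → 2.6118
  f9: (p17, p0, p12) → 85.5691
  f10: (p17, p1, p0) → 58.9158
  f11: (p17, p7, p1) → 35.0374
  f12: (p3, p13, p8) → 58.5231
  f13: (p3, p2, p8) → 89.5683
  f14: (p15, p13, p0) → 17.5307
  f15: (p15, p14, p0) → 56.5361
  f16: (p15, p14, p13) → 34.0499
  f17: (p10, p17, p2) → 42.2298
  f18: (p10, p3, p2) → 59.4139
  f19: (p10, p17, p12) → 41.2944
  f20: (p10, p3, p13) → 38.8210
  f21: (p10, p14, p12) → 37.3241
  f22: (p10, p14, p13) → 76.6670
Σ area = 996.320

Euler: V−E+F = 13−33+22 = 2.

facets=22 area=996.320


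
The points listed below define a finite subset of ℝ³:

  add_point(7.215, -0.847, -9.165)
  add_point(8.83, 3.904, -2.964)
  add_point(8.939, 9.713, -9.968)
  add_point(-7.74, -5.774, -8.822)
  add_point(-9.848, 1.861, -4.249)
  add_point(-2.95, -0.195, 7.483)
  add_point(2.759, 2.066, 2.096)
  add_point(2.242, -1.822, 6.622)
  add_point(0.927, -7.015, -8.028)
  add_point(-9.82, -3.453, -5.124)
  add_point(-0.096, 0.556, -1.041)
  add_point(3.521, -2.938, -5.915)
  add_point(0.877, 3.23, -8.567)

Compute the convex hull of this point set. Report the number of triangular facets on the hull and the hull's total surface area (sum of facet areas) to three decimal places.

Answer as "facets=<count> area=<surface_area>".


Extreme-point indices: [0, 1, 2, 3, 4, 5, 6, 7, 8, 9] — 10 of 13 on the boundary.

Area of each hull facet:
  f1: (p5, p2, p4) → 143.6962
  f2: (p3, p2, p4) → 96.6742
  f3: (p3, p7, p8) → 68.0633
  f4: (p3, p7, p5) → 49.2572
  f5: (p0, p7, p8) → 68.2515
  f6: (p0, p3, p2) → 74.9333
  f7: (p0, p3, p8) → 31.5656
  f8: (p6, p5, p2) → 24.1913
  f9: (p9, p5, p4) → 37.0616
  f10: (p9, p3, p4) → 10.4183
  f11: (p9, p3, p5) → 29.4873
  f12: (p1, p0, p2) → 35.4416
  f13: (p1, p0, p7) → 50.5689
  f14: (p1, p6, p2) → 28.5657
  f15: (p1, p7, p5) → 31.6308
  f16: (p1, p6, p5) → 2.6169
Σ area = 782.424

Euler: V−E+F = 10−24+16 = 2.

facets=16 area=782.424


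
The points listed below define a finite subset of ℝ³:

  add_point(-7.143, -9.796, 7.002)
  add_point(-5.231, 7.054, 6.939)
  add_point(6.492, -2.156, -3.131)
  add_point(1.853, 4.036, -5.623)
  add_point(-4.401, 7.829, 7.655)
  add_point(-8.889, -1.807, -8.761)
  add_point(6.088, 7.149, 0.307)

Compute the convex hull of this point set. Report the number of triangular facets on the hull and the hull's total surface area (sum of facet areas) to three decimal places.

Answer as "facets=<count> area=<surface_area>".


7 of the 7 inputs are extreme points: [0, 1, 2, 3, 4, 5, 6].

Facet areas (half cross-product norm):
  f1: (p0, p2, p5) → 132.8727
  f2: (p6, p0, p2) → 91.1775
  f3: (p6, p0, p4) → 114.2976
  f4: (p1, p4, p5) → 6.3785
  f5: (p1, p0, p5) → 135.2704
  f6: (p1, p0, p4) → 8.7335
  f7: (p3, p4, p5) → 95.6748
  f8: (p3, p6, p4) → 50.8082
  f9: (p3, p2, p5) → 50.1729
  f10: (p3, p6, p2) → 31.3018
Σ area = 716.688

Euler characteristic 7−15+10 = 2 ✓

facets=10 area=716.688


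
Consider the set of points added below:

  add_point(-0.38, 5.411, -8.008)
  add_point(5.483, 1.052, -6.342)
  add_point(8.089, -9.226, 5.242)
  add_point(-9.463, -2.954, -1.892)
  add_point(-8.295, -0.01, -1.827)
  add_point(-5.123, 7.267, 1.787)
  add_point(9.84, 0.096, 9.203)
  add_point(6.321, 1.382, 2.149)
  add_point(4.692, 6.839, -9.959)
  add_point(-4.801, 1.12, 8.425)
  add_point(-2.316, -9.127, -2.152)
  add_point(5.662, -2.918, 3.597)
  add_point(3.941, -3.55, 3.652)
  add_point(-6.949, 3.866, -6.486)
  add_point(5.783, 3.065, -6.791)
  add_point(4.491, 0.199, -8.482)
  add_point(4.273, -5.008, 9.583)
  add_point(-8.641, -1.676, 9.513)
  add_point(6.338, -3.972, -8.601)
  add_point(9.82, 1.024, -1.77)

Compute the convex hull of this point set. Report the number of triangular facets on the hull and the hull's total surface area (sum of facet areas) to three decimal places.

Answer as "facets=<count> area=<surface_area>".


facets=20 area=1117.441

Extreme-point indices: [2, 3, 5, 6, 8, 9, 10, 13, 16, 17, 18, 19] — 12 of 20 on the boundary.

Area of each hull facet:
  f1: (p8, p5, p6) → 135.5606
  f2: (p13, p8, p5) → 57.0726
  f3: (p13, p17, p3) → 44.8790
  f4: (p13, p17, p5) → 54.6322
  f5: (p13, p18, p8) → 68.3379
  f6: (p9, p5, p6) → 66.0325
  f7: (p9, p17, p6) → 24.3524
  f8: (p9, p17, p5) → 18.7693
  f9: (p19, p8, p6) → 39.7769
  f10: (p19, p18, p8) → 46.4978
  f11: (p2, p19, p6) → 53.8475
  f12: (p2, p19, p18) → 57.1841
  f13: (p10, p2, p18) → 73.4144
  f14: (p10, p13, p3) → 38.9647
  f15: (p10, p13, p18) → 82.0079
  f16: (p10, p17, p3) → 54.2927
  f17: (p10, p2, p17) → 96.6296
  f18: (p16, p17, p6) → 42.3166
  f19: (p16, p2, p6) → 27.0461
  f20: (p16, p2, p17) → 35.8265
Σ area = 1117.441

Euler characteristic 12−30+20 = 2 ✓


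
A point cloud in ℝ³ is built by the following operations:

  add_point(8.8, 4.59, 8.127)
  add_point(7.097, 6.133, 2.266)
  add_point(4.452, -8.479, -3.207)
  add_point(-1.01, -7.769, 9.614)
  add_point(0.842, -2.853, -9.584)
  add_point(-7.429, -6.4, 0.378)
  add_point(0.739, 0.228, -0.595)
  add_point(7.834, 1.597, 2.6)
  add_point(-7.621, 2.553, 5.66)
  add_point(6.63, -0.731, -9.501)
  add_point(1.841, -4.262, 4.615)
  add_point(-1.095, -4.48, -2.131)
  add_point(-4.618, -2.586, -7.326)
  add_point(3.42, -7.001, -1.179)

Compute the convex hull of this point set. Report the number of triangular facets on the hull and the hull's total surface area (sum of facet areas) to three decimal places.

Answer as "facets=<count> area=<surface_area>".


Points on the hull: [0, 1, 2, 3, 4, 5, 7, 8, 9, 12] (10 of 14).

Facet areas (half cross-product norm):
  f1: (p3, p0, p8) → 96.1291
  f2: (p3, p2, p0) → 105.8671
  f3: (p5, p3, p8) → 56.1946
  f4: (p5, p3, p2) → 67.4741
  f5: (p1, p0, p8) → 48.8608
  f6: (p1, p9, p0) → 31.0739
  f7: (p7, p2, p0) → 20.2419
  f8: (p7, p9, p0) → 11.9632
  f9: (p7, p9, p2) → 56.8388
  f10: (p4, p9, p2) → 28.0813
  f11: (p12, p5, p2) → 50.3323
  f12: (p12, p4, p2) → 27.1074
  f13: (p12, p5, p8) → 46.8822
  f14: (p12, p1, p8) → 105.2231
  f15: (p12, p1, p9) → 79.0042
  f16: (p12, p4, p9) → 9.7216
Σ area = 840.996

Euler: V−E+F = 10−24+16 = 2.

facets=16 area=840.996


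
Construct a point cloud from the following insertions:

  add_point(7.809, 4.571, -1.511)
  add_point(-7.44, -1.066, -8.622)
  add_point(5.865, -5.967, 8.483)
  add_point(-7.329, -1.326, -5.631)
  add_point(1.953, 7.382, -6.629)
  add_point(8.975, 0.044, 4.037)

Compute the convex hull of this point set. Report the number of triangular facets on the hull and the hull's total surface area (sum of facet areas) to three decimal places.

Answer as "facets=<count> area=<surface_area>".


Extreme-point indices: [0, 1, 2, 3, 4, 5] — 6 of 6 on the boundary.

Per-facet area ½‖(b−a)×(c−a)‖:
  f1: (p2, p5, p1) → 84.0458
  f2: (p2, p4, p5) → 48.3908
  f3: (p3, p4, p1) → 19.0609
  f4: (p3, p2, p1) → 19.6782
  f5: (p3, p2, p4) → 122.1980
  f6: (p0, p5, p1) → 62.3843
  f7: (p0, p4, p1) → 48.6504
  f8: (p0, p4, p5) → 18.0312
Σ area = 422.440

Euler: V−E+F = 6−12+8 = 2.

facets=8 area=422.440


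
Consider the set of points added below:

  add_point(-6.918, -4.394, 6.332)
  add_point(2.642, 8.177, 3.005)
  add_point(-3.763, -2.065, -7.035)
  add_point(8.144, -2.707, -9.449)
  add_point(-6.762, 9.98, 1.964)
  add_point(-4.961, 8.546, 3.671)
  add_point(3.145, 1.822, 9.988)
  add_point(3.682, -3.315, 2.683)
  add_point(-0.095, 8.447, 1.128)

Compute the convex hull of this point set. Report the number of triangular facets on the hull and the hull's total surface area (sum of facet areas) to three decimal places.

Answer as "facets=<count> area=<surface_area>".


9 of the 9 inputs are extreme points: [0, 1, 2, 3, 4, 5, 6, 7, 8].

Area of each hull facet:
  f1: (p2, p3, p0) → 77.5452
  f2: (p2, p4, p0) → 93.9036
  f3: (p2, p4, p3) → 87.3869
  f4: (p7, p3, p0) → 56.4270
  f5: (p7, p6, p0) → 48.5637
  f6: (p7, p6, p3) → 37.6762
  f7: (p5, p4, p0) → 16.4456
  f8: (p5, p6, p0) → 69.2172
  f9: (p1, p6, p3) → 82.0630
  f10: (p1, p5, p6) → 36.1159
  f11: (p1, p5, p4) → 8.7798
  f12: (p8, p4, p3) → 44.4610
  f13: (p8, p1, p3) → 28.8953
  f14: (p8, p1, p4) → 7.6562
Σ area = 695.137

Euler characteristic 9−21+14 = 2 ✓

facets=14 area=695.137


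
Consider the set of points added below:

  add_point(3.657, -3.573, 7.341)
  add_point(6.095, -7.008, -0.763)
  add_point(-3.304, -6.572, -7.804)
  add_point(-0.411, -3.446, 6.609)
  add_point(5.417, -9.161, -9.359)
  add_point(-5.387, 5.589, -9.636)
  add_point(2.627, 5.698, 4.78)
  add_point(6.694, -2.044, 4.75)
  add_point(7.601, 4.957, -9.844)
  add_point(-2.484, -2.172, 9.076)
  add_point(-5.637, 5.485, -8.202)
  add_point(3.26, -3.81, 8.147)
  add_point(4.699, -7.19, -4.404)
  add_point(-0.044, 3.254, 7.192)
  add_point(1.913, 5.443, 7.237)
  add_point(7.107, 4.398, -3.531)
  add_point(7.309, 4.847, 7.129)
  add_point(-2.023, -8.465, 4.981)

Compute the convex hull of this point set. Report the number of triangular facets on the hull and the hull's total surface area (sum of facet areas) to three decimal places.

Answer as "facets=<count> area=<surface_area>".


Hull vertices (14/18): indices [1, 2, 4, 5, 6, 7, 8, 9, 10, 11, 13, 14, 16, 17].

Per-facet area ½‖(b−a)×(c−a)‖:
  f1: (p5, p4, p8) → 92.4329
  f2: (p2, p5, p10) → 8.9440
  f3: (p2, p5, p4) → 52.5876
  f4: (p13, p9, p10) → 49.7164
  f5: (p13, p14, p10) → 24.0345
  f6: (p13, p14, p9) → 3.9163
  f7: (p16, p14, p9) → 22.3809
  f8: (p6, p5, p8) → 94.6157
  f9: (p6, p16, p8) → 40.7013
  f10: (p6, p16, p14) → 6.6934
  f11: (p6, p14, p10) → 14.9426
  f12: (p6, p5, p10) → 7.6040
  f13: (p17, p2, p4) → 59.9024
  f14: (p17, p9, p10) → 71.2846
  f15: (p17, p2, p10) → 78.2804
  f16: (p1, p4, p8) → 61.9899
  f17: (p1, p17, p4) → 39.7485
  f18: (p11, p16, p9) → 28.6132
  f19: (p11, p17, p9) → 21.1343
  f20: (p11, p1, p17) → 35.4602
  f21: (p7, p16, p8) → 58.8831
  f22: (p7, p1, p8) → 55.9443
  f23: (p7, p11, p16) → 18.5560
  f24: (p7, p11, p1) → 18.7264
Σ area = 967.093

Check V−E+F: 14 − 36 + 24 = 2.

facets=24 area=967.093


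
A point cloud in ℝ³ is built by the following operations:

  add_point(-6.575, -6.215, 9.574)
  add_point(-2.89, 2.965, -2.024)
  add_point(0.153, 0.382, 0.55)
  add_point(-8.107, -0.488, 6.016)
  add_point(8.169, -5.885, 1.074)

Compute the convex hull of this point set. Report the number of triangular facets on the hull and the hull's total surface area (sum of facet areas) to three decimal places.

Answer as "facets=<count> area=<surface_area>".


facets=6 area=268.036

Extreme-point indices: [0, 1, 2, 3, 4] — 5 of 5 on the boundary.

Triangle areas on the boundary:
  f1: (p0, p4, p3) → 58.6517
  f2: (p1, p0, p3) → 28.8531
  f3: (p1, p0, p4) → 103.6918
  f4: (p2, p4, p3) → 41.5648
  f5: (p2, p1, p3) → 23.1963
  f6: (p2, p1, p4) → 12.0781
Σ area = 268.036

Euler characteristic 5−9+6 = 2 ✓


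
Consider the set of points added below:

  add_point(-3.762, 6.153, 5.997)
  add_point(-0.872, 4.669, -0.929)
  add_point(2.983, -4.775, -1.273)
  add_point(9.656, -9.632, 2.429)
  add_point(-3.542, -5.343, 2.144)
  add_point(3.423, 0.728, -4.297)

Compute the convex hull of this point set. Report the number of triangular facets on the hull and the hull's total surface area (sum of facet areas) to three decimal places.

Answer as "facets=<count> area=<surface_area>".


facets=8 area=339.201

Hull vertices (6/6): indices [0, 1, 2, 3, 4, 5].

Facet areas (half cross-product norm):
  f1: (p5, p3, p0) → 93.2622
  f2: (p1, p5, p0) → 15.1894
  f3: (p4, p3, p0) → 80.1860
  f4: (p4, p1, p0) → 40.7318
  f5: (p4, p1, p5) → 35.2952
  f6: (p2, p5, p3) → 22.4605
  f7: (p2, p4, p3) → 30.3069
  f8: (p2, p4, p5) → 21.7694
Σ area = 339.201

Check V−E+F: 6 − 12 + 8 = 2.


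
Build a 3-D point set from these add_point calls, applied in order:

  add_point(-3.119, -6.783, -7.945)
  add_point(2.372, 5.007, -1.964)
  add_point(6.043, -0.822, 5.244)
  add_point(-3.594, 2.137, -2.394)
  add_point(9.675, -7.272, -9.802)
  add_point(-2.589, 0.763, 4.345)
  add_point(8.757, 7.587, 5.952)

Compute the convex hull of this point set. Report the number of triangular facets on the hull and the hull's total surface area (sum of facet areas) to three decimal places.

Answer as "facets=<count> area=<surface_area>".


Hull vertices (7/7): indices [0, 1, 2, 3, 4, 5, 6].

Per-facet area ½‖(b−a)×(c−a)‖:
  f1: (p5, p6, p3) → 45.9035
  f2: (p5, p0, p3) → 34.4047
  f3: (p1, p6, p3) → 24.7697
  f4: (p1, p6, p4) → 82.1810
  f5: (p1, p0, p3) → 32.5408
  f6: (p1, p0, p4) → 88.6709
  f7: (p2, p6, p4) → 69.0393
  f8: (p2, p5, p6) → 38.7319
  f9: (p2, p0, p4) → 101.2986
  f10: (p2, p5, p0) → 63.6325
Σ area = 581.173

Euler: V−E+F = 7−15+10 = 2.

facets=10 area=581.173


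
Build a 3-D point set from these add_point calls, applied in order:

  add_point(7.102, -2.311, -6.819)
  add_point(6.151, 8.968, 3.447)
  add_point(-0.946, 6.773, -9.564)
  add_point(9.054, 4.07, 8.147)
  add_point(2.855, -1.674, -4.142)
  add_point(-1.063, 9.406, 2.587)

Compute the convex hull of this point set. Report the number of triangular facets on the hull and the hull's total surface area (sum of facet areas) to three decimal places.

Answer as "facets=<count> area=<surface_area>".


Points on the hull: [0, 1, 2, 3, 4, 5] (6 of 6).

Triangle areas on the boundary:
  f1: (p1, p3, p5) → 23.1918
  f2: (p1, p2, p5) → 45.0496
  f3: (p1, p0, p3) → 56.1983
  f4: (p1, p2, p0) → 85.7910
  f5: (p4, p3, p5) → 80.4658
  f6: (p4, p0, p3) → 37.3894
  f7: (p4, p2, p5) → 63.1323
  f8: (p4, p2, p0) → 26.9304
Σ area = 418.149

Euler characteristic 6−12+8 = 2 ✓

facets=8 area=418.149


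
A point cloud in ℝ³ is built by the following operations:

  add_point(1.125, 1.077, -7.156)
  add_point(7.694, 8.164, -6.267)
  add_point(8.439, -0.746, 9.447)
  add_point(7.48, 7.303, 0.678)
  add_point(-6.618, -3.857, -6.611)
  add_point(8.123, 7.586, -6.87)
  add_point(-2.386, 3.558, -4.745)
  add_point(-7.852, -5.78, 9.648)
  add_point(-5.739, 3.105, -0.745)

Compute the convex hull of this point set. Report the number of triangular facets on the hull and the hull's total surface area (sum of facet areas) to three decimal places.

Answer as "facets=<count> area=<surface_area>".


Points on the hull: [0, 1, 2, 3, 4, 5, 6, 7, 8] (9 of 9).

Triangle areas on the boundary:
  f1: (p3, p2, p7) → 100.9390
  f2: (p4, p2, p7) → 139.0093
  f3: (p4, p0, p2) → 81.6042
  f4: (p5, p0, p2) → 84.3410
  f5: (p5, p3, p2) → 29.9631
  f6: (p5, p3, p1) → 2.6888
  f7: (p5, p6, p1) → 5.0912
  f8: (p5, p4, p0) → 8.8433
  f9: (p5, p4, p6) → 35.5874
  f10: (p8, p3, p7) → 93.0944
  f11: (p8, p4, p7) → 63.2561
  f12: (p8, p4, p6) → 22.3304
  f13: (p8, p6, p1) → 20.4515
  f14: (p8, p3, p1) → 48.7781
Σ area = 735.978

Check V−E+F: 9 − 21 + 14 = 2.

facets=14 area=735.978


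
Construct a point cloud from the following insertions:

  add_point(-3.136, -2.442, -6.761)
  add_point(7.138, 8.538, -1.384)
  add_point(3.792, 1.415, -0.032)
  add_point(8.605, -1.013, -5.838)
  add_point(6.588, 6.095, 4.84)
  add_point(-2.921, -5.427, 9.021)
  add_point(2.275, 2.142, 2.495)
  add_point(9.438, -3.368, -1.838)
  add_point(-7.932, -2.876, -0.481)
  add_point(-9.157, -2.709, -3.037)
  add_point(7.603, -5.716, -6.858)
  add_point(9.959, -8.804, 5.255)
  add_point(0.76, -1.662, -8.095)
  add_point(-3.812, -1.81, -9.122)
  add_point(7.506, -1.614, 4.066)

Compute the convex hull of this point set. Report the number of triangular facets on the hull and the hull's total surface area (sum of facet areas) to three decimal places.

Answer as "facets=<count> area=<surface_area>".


Points on the hull: [1, 3, 4, 5, 7, 8, 9, 10, 11, 12, 13] (11 of 15).

Facet areas (half cross-product norm):
  f1: (p5, p11, p9) → 93.2169
  f2: (p10, p11, p9) → 110.9862
  f3: (p4, p1, p9) → 65.3522
  f4: (p4, p1, p11) → 47.7804
  f5: (p4, p5, p11) → 95.1561
  f6: (p13, p1, p9) → 68.2247
  f7: (p13, p10, p9) → 44.9840
  f8: (p8, p5, p9) → 2.7812
  f9: (p8, p4, p9) → 20.5141
  f10: (p8, p4, p5) → 84.9656
  f11: (p7, p10, p11) → 23.2624
  f12: (p7, p3, p10) → 11.1738
  f13: (p7, p1, p11) → 44.3514
  f14: (p7, p3, p1) → 24.9150
  f15: (p12, p13, p10) → 10.0360
  f16: (p12, p3, p10) → 19.0111
  f17: (p12, p13, p1) → 26.2674
  f18: (p12, p3, p1) → 43.5012
Σ area = 836.480

Check V−E+F: 11 − 27 + 18 = 2.

facets=18 area=836.480


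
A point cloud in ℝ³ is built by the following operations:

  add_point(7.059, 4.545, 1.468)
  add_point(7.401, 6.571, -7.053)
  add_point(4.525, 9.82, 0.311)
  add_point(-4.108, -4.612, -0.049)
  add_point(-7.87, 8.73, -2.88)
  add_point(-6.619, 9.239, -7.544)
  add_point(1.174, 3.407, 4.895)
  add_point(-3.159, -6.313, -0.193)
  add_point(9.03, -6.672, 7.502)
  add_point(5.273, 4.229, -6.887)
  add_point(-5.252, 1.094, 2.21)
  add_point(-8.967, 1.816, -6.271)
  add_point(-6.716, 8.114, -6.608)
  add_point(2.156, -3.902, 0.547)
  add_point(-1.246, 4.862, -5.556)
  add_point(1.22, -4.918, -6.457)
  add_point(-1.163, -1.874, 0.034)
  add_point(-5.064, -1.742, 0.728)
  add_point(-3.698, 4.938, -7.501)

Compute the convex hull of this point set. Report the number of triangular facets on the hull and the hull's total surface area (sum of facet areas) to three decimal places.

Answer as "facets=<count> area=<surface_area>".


facets=24 area=838.413

Points on the hull: [0, 1, 2, 3, 4, 5, 6, 7, 8, 10, 11, 15, 17, 18] (14 of 19).

Triangle areas on the boundary:
  f1: (p1, p5, p2) → 56.6540
  f2: (p15, p1, p8) → 104.6059
  f3: (p0, p2, p8) → 14.5739
  f4: (p0, p1, p8) → 42.9099
  f5: (p0, p1, p2) → 24.2215
  f6: (p6, p2, p8) → 49.8843
  f7: (p6, p10, p8) → 44.7011
  f8: (p18, p1, p5) → 26.2757
  f9: (p18, p15, p1) → 58.9781
  f10: (p18, p5, p11) → 16.2113
  f11: (p18, p15, p11) → 34.4212
  f12: (p7, p10, p8) → 57.9322
  f13: (p7, p15, p8) → 55.9636
  f14: (p7, p15, p11) → 43.8163
  f15: (p4, p6, p10) → 34.4232
  f16: (p4, p5, p2) → 31.1808
  f17: (p4, p6, p2) → 52.3384
  f18: (p4, p5, p11) → 18.0777
  f19: (p4, p10, p11) → 33.3294
  f20: (p17, p10, p11) → 14.0507
  f21: (p3, p7, p10) → 2.5038
  f22: (p3, p17, p10) → 1.6227
  f23: (p3, p7, p11) → 6.7225
  f24: (p3, p17, p11) → 13.0153
Σ area = 838.413

Euler characteristic 14−36+24 = 2 ✓


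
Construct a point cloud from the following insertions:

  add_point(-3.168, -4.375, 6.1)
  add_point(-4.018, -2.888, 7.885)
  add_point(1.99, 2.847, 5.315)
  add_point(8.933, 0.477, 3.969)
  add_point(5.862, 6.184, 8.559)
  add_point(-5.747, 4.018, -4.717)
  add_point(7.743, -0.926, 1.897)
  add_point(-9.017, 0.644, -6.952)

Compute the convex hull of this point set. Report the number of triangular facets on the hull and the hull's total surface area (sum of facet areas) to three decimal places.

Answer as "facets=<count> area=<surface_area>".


Hull vertices (7/8): indices [0, 1, 3, 4, 5, 6, 7].

Area of each hull facet:
  f1: (p1, p0, p7) → 17.9449
  f2: (p1, p4, p3) → 51.8995
  f3: (p1, p0, p3) → 15.9747
  f4: (p5, p4, p3) → 67.9970
  f5: (p5, p1, p7) → 37.2852
  f6: (p5, p1, p4) → 95.4091
  f7: (p6, p0, p7) → 92.2964
  f8: (p6, p0, p3) → 16.2628
  f9: (p6, p5, p7) → 35.3220
  f10: (p6, p5, p3) → 18.7078
Σ area = 449.099

Euler characteristic 7−15+10 = 2 ✓

facets=10 area=449.099


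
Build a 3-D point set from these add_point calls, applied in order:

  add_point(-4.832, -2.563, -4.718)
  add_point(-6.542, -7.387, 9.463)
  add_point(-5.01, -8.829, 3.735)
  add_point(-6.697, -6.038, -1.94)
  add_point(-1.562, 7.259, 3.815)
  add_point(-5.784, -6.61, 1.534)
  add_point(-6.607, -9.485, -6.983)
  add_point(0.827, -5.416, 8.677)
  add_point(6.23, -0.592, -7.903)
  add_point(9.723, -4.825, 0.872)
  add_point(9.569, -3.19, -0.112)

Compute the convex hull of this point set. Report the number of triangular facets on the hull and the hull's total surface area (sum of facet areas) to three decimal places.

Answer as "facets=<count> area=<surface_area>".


facets=16 area=743.682

Points on the hull: [0, 1, 2, 3, 4, 6, 7, 8, 9, 10] (10 of 11).

Facet areas (half cross-product norm):
  f1: (p1, p4, p3) → 84.8685
  f2: (p7, p4, p9) → 80.7658
  f3: (p7, p1, p4) → 52.5538
  f4: (p7, p2, p9) → 49.0209
  f5: (p7, p2, p1) → 22.4833
  f6: (p6, p8, p9) → 80.9532
  f7: (p6, p2, p9) → 84.2867
  f8: (p6, p1, p3) → 23.0732
  f9: (p6, p2, p1) → 14.1552
  f10: (p10, p4, p9) → 13.1128
  f11: (p10, p8, p9) → 5.7796
  f12: (p10, p8, p4) → 67.8140
  f13: (p0, p8, p4) → 77.0459
  f14: (p0, p6, p8) → 41.7896
  f15: (p0, p4, p3) → 31.2857
  f16: (p0, p6, p3) → 14.6943
Σ area = 743.682

Check V−E+F: 10 − 24 + 16 = 2.


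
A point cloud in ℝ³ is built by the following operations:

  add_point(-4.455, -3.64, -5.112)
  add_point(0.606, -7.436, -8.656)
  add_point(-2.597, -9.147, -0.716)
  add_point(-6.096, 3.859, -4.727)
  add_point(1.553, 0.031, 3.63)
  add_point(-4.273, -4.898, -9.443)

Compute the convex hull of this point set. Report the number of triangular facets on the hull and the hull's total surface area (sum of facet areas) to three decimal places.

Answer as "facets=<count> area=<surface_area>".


facets=8 area=285.782

Hull vertices (6/6): indices [0, 1, 2, 3, 4, 5].

Facet areas (half cross-product norm):
  f1: (p2, p4, p3) → 63.4924
  f2: (p1, p4, p3) → 75.9464
  f3: (p1, p5, p3) → 24.5191
  f4: (p1, p2, p4) → 47.8112
  f5: (p1, p5, p2) → 24.1222
  f6: (p0, p2, p3) → 18.1512
  f7: (p0, p5, p3) → 16.3830
  f8: (p0, p5, p2) → 15.3566
Σ area = 285.782

Euler: V−E+F = 6−12+8 = 2.


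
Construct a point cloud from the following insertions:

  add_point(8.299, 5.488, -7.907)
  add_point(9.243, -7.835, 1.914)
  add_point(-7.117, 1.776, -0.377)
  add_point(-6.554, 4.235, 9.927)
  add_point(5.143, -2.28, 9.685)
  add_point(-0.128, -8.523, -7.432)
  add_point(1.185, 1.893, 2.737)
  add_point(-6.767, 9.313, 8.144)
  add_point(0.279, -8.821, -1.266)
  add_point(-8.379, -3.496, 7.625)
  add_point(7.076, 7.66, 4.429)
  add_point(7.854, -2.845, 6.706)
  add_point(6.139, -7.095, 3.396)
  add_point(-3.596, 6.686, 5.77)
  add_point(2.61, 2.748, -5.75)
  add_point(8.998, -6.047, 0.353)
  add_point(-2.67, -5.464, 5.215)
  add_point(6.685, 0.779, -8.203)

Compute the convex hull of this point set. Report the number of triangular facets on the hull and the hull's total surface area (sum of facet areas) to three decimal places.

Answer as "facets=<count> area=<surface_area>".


facets=28 area=1051.965

Points on the hull: [0, 1, 2, 3, 4, 5, 7, 8, 9, 10, 11, 12, 14, 15, 16, 17] (16 of 18).

Facet areas (half cross-product norm):
  f1: (p5, p17, p1) → 69.7861
  f2: (p8, p5, p9) → 33.5734
  f3: (p8, p5, p1) → 27.2600
  f4: (p2, p7, p9) → 53.1899
  f5: (p2, p5, p9) → 68.9224
  f6: (p12, p4, p9) → 54.7458
  f7: (p12, p4, p1) → 11.5506
  f8: (p12, p8, p1) → 12.5592
  f9: (p3, p7, p9) → 13.9255
  f10: (p3, p4, p9) → 53.3633
  f11: (p3, p4, p7) → 31.4930
  f12: (p11, p4, p1) → 9.8562
  f13: (p14, p2, p5) → 63.7897
  f14: (p16, p8, p9) → 16.5369
  f15: (p16, p12, p9) → 6.7479
  f16: (p16, p12, p8) → 28.7609
  f17: (p15, p17, p1) → 2.7348
  f18: (p0, p15, p17) → 24.7106
  f19: (p0, p2, p7) → 98.6995
  f20: (p0, p14, p2) → 13.2045
  f21: (p0, p5, p17) → 9.2566
  f22: (p0, p14, p5) → 32.7166
  f23: (p0, p15, p1) → 1.8597
  f24: (p10, p4, p7) → 80.9388
  f25: (p10, p11, p4) → 21.9079
  f26: (p10, p0, p7) → 84.5114
  f27: (p10, p11, p1) → 31.5013
  f28: (p10, p0, p1) → 93.8629
Σ area = 1051.965

Euler: V−E+F = 16−42+28 = 2.


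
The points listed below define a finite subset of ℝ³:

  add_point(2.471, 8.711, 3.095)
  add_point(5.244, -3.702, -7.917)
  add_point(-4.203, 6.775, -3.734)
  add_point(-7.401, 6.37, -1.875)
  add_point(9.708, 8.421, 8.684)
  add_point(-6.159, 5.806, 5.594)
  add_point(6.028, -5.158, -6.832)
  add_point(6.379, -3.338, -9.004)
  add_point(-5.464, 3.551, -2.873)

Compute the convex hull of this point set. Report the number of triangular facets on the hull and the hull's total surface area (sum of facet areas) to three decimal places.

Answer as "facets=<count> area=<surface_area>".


facets=14 area=554.165

Hull vertices (9/9): indices [0, 1, 2, 3, 4, 5, 6, 7, 8].

Per-facet area ½‖(b−a)×(c−a)‖:
  f1: (p7, p6, p4) → 29.6539
  f2: (p5, p6, p4) → 156.1336
  f3: (p1, p7, p6) → 1.5418
  f4: (p8, p5, p3) → 13.4150
  f5: (p8, p5, p6) → 58.1699
  f6: (p8, p1, p6) → 11.9589
  f7: (p8, p1, p7) → 8.3156
  f8: (p8, p2, p3) → 5.6583
  f9: (p8, p2, p7) → 26.7542
  f10: (p0, p7, p4) → 78.0959
  f11: (p0, p2, p7) → 75.4116
  f12: (p0, p2, p3) → 17.5034
  f13: (p0, p5, p3) → 35.5245
  f14: (p0, p5, p4) → 36.0285
Σ area = 554.165

Check V−E+F: 9 − 21 + 14 = 2.


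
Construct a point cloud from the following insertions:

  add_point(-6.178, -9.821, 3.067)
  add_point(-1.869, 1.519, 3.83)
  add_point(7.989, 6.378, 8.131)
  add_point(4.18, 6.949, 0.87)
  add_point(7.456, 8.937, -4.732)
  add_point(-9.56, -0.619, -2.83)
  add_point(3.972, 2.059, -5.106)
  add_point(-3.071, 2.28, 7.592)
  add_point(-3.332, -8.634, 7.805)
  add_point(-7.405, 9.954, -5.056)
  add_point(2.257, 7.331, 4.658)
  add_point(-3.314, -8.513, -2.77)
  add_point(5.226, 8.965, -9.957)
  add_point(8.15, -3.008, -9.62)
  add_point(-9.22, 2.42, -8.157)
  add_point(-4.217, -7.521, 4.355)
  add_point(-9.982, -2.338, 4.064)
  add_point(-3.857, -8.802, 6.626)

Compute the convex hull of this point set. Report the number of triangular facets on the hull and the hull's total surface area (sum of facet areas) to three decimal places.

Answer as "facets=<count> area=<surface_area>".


facets=22 area=1199.583

Extreme-point indices: [0, 2, 4, 5, 7, 8, 9, 10, 11, 12, 13, 14, 16] — 13 of 18 on the boundary.

Triangle areas on the boundary:
  f1: (p8, p2, p13) → 174.3597
  f2: (p14, p9, p16) → 54.8245
  f3: (p7, p9, p16) → 66.7921
  f4: (p7, p8, p16) → 42.0531
  f5: (p7, p8, p2) → 59.9279
  f6: (p12, p14, p13) → 96.6684
  f7: (p12, p14, p9) → 56.6946
  f8: (p11, p8, p13) → 67.0115
  f9: (p11, p14, p13) → 96.7081
  f10: (p10, p2, p9) → 11.4398
  f11: (p10, p7, p9) → 54.9301
  f12: (p10, p7, p2) → 25.6082
  f13: (p4, p2, p9) → 97.5070
  f14: (p4, p12, p9) → 38.5656
  f15: (p4, p2, p13) → 83.3100
  f16: (p4, p12, p13) → 34.7562
  f17: (p0, p8, p16) → 23.8534
  f18: (p0, p11, p8) → 16.4570
  f19: (p0, p11, p14) → 42.5349
  f20: (p5, p14, p16) → 5.9074
  f21: (p5, p0, p16) → 30.0039
  f22: (p5, p0, p14) → 19.6702
Σ area = 1199.583

Euler: V−E+F = 13−33+22 = 2.


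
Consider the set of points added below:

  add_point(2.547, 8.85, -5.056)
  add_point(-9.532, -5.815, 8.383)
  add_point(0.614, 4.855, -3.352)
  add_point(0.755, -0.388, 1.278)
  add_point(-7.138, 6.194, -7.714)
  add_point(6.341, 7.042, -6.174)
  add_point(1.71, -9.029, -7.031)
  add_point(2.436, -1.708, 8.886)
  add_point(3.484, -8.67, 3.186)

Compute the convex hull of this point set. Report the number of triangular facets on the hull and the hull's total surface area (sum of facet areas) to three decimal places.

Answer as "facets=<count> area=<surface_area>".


Extreme-point indices: [0, 1, 4, 5, 6, 7, 8] — 7 of 9 on the boundary.

Triangle areas on the boundary:
  f1: (p4, p6, p1) → 155.8935
  f2: (p4, p6, p5) → 107.0459
  f3: (p8, p6, p5) → 86.1362
  f4: (p8, p7, p5) → 79.5344
  f5: (p8, p6, p1) → 72.5642
  f6: (p8, p7, p1) → 56.5694
  f7: (p0, p4, p5) → 17.3332
  f8: (p0, p7, p5) → 37.9979
  f9: (p0, p4, p1) → 104.8738
  f10: (p0, p7, p1) → 109.1176
Σ area = 827.066

Euler characteristic 7−15+10 = 2 ✓

facets=10 area=827.066


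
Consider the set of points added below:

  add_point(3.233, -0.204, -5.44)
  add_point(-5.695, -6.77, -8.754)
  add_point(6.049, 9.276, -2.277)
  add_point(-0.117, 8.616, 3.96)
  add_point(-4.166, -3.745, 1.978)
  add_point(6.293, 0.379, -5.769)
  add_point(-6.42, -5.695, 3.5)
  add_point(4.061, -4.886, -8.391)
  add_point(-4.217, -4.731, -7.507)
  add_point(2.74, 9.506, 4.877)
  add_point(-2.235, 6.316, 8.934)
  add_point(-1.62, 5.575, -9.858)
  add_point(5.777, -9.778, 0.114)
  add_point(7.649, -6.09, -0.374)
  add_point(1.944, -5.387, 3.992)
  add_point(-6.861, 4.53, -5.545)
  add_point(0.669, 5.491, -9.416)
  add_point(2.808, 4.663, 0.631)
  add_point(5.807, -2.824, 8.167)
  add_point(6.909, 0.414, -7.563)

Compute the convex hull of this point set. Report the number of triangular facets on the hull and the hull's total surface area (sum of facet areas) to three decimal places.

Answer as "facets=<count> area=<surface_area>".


Hull vertices (14/20): indices [1, 2, 3, 6, 7, 9, 10, 11, 12, 13, 15, 16, 18, 19].

Area of each hull facet:
  f1: (p6, p10, p15) → 87.3671
  f2: (p3, p10, p15) → 34.3065
  f3: (p3, p10, p9) → 9.0221
  f4: (p18, p6, p10) → 74.1954
  f5: (p18, p10, p9) → 43.1605
  f6: (p7, p16, p19) → 24.7787
  f7: (p7, p19, p13) → 26.4074
  f8: (p12, p18, p13) → 19.2967
  f9: (p12, p18, p6) → 65.1337
  f10: (p12, p7, p13) → 18.4423
  f11: (p2, p18, p9) → 51.4784
  f12: (p2, p16, p19) → 37.6200
  f13: (p2, p19, p13) → 49.3059
  f14: (p2, p18, p13) → 70.2169
  f15: (p2, p3, p9) → 12.2665
  f16: (p11, p7, p16) → 11.9553
  f17: (p11, p2, p16) → 8.4148
  f18: (p11, p3, p15) → 42.4009
  f19: (p11, p2, p3) → 50.1220
  f20: (p1, p12, p6) → 77.2439
  f21: (p1, p12, p7) → 49.2328
  f22: (p1, p6, p15) → 67.8634
  f23: (p1, p11, p15) → 40.3286
  f24: (p1, p11, p7) → 56.8068
Σ area = 1027.367

Check V−E+F: 14 − 36 + 24 = 2.

facets=24 area=1027.367


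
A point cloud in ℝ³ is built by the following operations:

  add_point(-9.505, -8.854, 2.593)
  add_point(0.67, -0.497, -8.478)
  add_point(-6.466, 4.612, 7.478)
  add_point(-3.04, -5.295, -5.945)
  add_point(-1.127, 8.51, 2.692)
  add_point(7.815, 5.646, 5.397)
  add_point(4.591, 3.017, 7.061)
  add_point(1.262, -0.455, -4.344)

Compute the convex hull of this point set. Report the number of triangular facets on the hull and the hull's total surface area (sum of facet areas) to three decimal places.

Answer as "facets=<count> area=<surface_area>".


Points on the hull: [0, 1, 2, 3, 4, 5, 6] (7 of 8).

Area of each hull facet:
  f1: (p4, p2, p5) → 38.0820
  f2: (p4, p1, p5) → 70.4117
  f3: (p4, p1, p2) → 57.3320
  f4: (p6, p2, p0) → 81.6960
  f5: (p6, p2, p5) → 19.2050
  f6: (p3, p1, p5) → 54.1258
  f7: (p3, p6, p0) → 95.8217
  f8: (p3, p6, p5) → 36.5241
  f9: (p3, p2, p0) → 81.6105
  f10: (p3, p1, p2) → 55.9695
Σ area = 590.778

Euler characteristic 7−15+10 = 2 ✓

facets=10 area=590.778
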